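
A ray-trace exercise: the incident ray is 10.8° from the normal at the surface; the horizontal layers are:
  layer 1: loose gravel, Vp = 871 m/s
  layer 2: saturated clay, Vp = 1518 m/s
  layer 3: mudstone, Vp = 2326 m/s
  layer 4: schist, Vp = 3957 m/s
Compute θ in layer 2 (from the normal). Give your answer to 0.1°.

Snell's law across each interface conserves sin θ / V, so sin θ_2 = V_2·sin θ₁/V₁.
sin θ_2 = 1518 × sin 10.8° / 871 = 0.3266.
θ_2 = 19.06° from the vertical.

19.1°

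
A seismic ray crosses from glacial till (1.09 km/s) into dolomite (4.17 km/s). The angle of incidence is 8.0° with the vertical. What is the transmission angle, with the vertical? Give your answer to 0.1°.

32.2°

sin θ₁/V₁ = sin θ₂/V₂ ⇒ sin θ₂ = 4.17·sin 8.0°/1.09 = 4.17·0.1392/1.09 = 0.5324.
θ₂ = arcsin 0.5324 = 32.17° from the normal.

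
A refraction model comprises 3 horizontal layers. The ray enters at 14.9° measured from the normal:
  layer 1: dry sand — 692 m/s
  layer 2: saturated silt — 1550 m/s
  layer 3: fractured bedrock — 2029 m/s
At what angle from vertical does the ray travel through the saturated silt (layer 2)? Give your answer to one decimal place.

Ray parameter p = sin 14.9° / 692 = 3.7158e-04 s/m.
sin θ_2 = p·V_2 = 3.7158e-04 × 1550 = 0.5759.
θ_2 = arcsin 0.5759 = 35.17°.

35.2°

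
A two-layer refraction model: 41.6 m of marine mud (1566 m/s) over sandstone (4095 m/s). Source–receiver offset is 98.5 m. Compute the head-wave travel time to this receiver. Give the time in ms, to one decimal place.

73.1 ms

θ_c = arcsin(V₁/V₂) = arcsin(1566/4095) = 22.48°, cos θ_c = 0.9240.
Intercept time tᵢ = 2h cos θ_c / V₁ = 2·41.6·0.9240/1566 = 0.04909 s.
t = x/V₂ + tᵢ = 98.5/4095 + 0.04909 = 0.07314 s.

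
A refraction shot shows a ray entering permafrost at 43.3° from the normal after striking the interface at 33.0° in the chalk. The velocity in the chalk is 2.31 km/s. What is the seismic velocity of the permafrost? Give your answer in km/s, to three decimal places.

Snell's law: sin 33.0°/V₁ = sin 43.3°/V₂.
V₂ = V₁·sin 43.3°/sin 33.0° = 2.31 × 1.2592 = 2.909 km/s.

2.909 km/s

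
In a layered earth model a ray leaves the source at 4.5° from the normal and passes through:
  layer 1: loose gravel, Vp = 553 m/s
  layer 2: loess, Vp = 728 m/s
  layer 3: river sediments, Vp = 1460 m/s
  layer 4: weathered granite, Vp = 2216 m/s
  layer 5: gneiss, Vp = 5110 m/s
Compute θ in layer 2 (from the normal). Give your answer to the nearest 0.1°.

5.9°

Snell's law across each interface conserves sin θ / V, so sin θ_2 = V_2·sin θ₁/V₁.
sin θ_2 = 728 × sin 4.5° / 553 = 0.1033.
θ_2 = arcsin 0.1033 = 5.93°.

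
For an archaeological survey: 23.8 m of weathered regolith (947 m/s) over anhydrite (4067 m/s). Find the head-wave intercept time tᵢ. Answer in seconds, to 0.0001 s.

tᵢ = 2h·√(V₂²−V₁²)/(V₁V₂).
√(V₂²−V₁²) = √(4067²−947²) = 3955.2 m/s.
tᵢ = 2·23.8·3955.2/(947·4067) = 0.04888 s.

0.0489 s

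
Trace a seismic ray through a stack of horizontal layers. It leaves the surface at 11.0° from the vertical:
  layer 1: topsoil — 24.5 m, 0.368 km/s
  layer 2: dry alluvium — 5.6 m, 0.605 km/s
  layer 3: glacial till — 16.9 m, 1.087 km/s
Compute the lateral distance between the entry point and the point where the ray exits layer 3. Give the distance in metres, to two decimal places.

Apply Snell's law at each interface; in layer i the horizontal offset is hᵢ·tan θᵢ.
Layer 1: θ = 11.00°; offset = 24.5·tan 11.00° = 4.7623 m.
Layer 2: sin θ = 0.605·sin 11.0°/0.368 = 0.3137, θ = 18.28°; offset = 5.6·tan 18.28° = 1.8501 m.
Layer 3: sin θ = 1.087·sin 11.0°/0.368 = 0.5636, θ = 34.31°; offset = 16.9·tan 34.31° = 11.5310 m.
Total horizontal offset = 18.1434 m.

18.14 m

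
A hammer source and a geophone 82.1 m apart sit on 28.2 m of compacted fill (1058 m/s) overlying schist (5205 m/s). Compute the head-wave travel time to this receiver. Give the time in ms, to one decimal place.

68.0 ms

θ_c = arcsin(V₁/V₂) = arcsin(1058/5205) = 11.73°, cos θ_c = 0.9791.
Intercept time tᵢ = 2h cos θ_c / V₁ = 2·28.2·0.9791/1058 = 0.05220 s.
t = x/V₂ + tᵢ = 82.1/5205 + 0.05220 = 0.06797 s.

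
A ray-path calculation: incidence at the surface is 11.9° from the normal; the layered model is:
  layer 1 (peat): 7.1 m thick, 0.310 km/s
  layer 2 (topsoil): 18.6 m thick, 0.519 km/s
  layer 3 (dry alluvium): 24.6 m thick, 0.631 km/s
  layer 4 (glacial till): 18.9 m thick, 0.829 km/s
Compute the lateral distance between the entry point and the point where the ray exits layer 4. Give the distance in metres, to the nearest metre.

32 m

p = sin θ₁/V₁ = sin 11.9°/0.310 = 6.6517e-01 s/km is conserved through the stack.
Layer 1: θ = 11.90°; offset = 7.1·tan 11.90° = 1.496 m.
Layer 2: sin θ = p·0.519 = 0.3452 → θ = 20.20°; offset = 18.6·tan 20.20° = 6.842 m.
Layer 3: sin θ = p·0.631 = 0.4197 → θ = 24.82°; offset = 24.6·tan 24.82° = 11.376 m.
Layer 4: sin θ = p·0.829 = 0.5514 → θ = 33.47°; offset = 18.9·tan 33.47° = 12.493 m.
Σ offsets = 32.207 m.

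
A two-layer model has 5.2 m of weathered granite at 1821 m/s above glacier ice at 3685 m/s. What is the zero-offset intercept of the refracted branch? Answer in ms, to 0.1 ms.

tᵢ = 2h·√(V₂²−V₁²)/(V₁V₂).
√(V₂²−V₁²) = √(3685²−1821²) = 3203.6 m/s.
tᵢ = 2·5.2·3203.6/(1821·3685) = 0.00497 s.

5.0 ms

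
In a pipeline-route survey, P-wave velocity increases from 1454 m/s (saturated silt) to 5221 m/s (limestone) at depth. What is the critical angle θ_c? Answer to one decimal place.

16.2°

Critical incidence: sin θ_c = V₁/V₂ = 1454/5221 = 0.2785.
θ_c = arcsin 0.2785 = 16.17°.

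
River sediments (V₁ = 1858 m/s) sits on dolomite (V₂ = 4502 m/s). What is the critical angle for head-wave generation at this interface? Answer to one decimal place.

Critical incidence: sin θ_c = V₁/V₂ = 1858/4502 = 0.4127.
θ_c = arcsin 0.4127 = 24.37°.

24.4°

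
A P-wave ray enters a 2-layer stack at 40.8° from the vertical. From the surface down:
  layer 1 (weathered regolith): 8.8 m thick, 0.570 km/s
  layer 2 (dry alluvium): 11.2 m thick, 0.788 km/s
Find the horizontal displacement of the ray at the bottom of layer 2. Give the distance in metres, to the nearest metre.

31 m

p = sin θ₁/V₁ = sin 40.8°/0.570 = 1.1464e+00 s/km is conserved through the stack.
Layer 1: θ = 40.80°; offset = 8.8·tan 40.80° = 7.596 m.
Layer 2: sin θ = p·0.788 = 0.9033 → θ = 64.60°; offset = 11.2·tan 64.60° = 23.586 m.
Summing the layer offsets gives 31.182 m.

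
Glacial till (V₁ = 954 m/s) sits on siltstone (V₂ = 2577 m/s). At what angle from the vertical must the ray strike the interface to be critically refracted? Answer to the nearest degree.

Critical incidence: sin θ_c = V₁/V₂ = 954/2577 = 0.3702.
θ_c = arcsin 0.3702 = 21.73°.

22°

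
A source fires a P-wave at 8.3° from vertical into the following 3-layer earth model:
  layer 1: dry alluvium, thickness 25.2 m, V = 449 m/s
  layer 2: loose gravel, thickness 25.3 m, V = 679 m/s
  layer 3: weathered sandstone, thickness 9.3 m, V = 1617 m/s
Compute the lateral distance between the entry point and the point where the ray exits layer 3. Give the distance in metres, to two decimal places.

Apply Snell's law at each interface; in layer i the horizontal offset is hᵢ·tan θᵢ.
Layer 1: θ = 8.30°; offset = 25.2·tan 8.30° = 3.6763 m.
Layer 2: sin θ = 679·sin 8.3°/449 = 0.2183, θ = 12.61°; offset = 25.3·tan 12.61° = 5.6596 m.
Layer 3: sin θ = 1617·sin 8.3°/449 = 0.5199, θ = 31.32°; offset = 9.3·tan 31.32° = 5.6598 m.
Total horizontal offset = 14.9956 m.

15.00 m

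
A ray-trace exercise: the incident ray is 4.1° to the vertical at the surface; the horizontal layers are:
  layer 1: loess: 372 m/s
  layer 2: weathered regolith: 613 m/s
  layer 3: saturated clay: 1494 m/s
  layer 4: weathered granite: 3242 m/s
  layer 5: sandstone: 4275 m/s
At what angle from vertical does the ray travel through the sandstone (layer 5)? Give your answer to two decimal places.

55.25°

Ray parameter p = sin 4.1° / 372 = 1.9220e-04 s/m.
sin θ_5 = p·V_5 = 1.9220e-04 × 4275 = 0.8216.
θ_5 = arcsin 0.8216 = 55.25°.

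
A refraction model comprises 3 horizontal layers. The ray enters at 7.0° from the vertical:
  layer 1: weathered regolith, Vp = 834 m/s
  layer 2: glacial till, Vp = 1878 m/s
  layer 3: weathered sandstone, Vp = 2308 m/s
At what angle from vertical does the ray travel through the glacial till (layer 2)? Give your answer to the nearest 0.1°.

15.9°

Ray parameter p = sin 7.0° / 834 = 1.4613e-04 s/m.
sin θ_2 = p·V_2 = 1.4613e-04 × 1878 = 0.2744.
θ_2 = 15.93° from the vertical.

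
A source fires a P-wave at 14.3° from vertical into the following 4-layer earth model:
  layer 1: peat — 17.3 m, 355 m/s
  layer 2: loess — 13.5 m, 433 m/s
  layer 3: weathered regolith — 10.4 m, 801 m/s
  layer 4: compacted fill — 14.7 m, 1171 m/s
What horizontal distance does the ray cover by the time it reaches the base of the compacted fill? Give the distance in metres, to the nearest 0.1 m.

36.3 m

p = sin θ₁/V₁ = sin 14.3°/355 = 6.9577e-04 s/m is conserved through the stack.
Layer 1: θ = 14.30°; offset = 17.3·tan 14.30° = 4.410 m.
Layer 2: sin θ = p·433 = 0.3013 → θ = 17.53°; offset = 13.5·tan 17.53° = 4.265 m.
Layer 3: sin θ = p·801 = 0.5573 → θ = 33.87°; offset = 10.4·tan 33.87° = 6.981 m.
Layer 4: sin θ = p·1171 = 0.8147 → θ = 54.56°; offset = 14.7·tan 54.56° = 20.656 m.
Total horizontal offset = 36.312 m.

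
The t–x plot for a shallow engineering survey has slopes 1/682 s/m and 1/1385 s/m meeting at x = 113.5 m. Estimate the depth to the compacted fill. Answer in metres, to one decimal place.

33.1 m

x_cross = 2h·√((V₂+V₁)/(V₂−V₁)) → h = x_cross / (2·√((V₂+V₁)/(V₂−V₁))).
√((V₂+V₁)/(V₂−V₁)) = √((1385+682)/(1385−682)) = 1.7147.
h = 113.5 / (2·1.7147) = 33.10 m.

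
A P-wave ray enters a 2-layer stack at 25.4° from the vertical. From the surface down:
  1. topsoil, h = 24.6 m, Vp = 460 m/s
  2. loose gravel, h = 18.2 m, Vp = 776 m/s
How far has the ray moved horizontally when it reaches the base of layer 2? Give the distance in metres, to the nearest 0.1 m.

30.8 m

p = sin θ₁/V₁ = sin 25.4°/460 = 9.3247e-04 s/m is conserved through the stack.
Layer 1: θ = 25.40°; offset = 24.6·tan 25.40° = 11.681 m.
Layer 2: sin θ = p·776 = 0.7236 → θ = 46.35°; offset = 18.2·tan 46.35° = 19.080 m.
Summing the layer offsets gives 30.761 m.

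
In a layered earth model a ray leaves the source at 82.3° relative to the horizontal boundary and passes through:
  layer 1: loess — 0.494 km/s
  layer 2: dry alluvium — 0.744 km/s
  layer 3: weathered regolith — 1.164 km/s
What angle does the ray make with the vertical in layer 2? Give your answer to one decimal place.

From the normal: θ₁ = 90° − 82.3° = 7.7°.
Ray parameter p = sin 7.7° / 0.494 = 2.7123e-01 s/km.
sin θ_2 = p·V_2 = 2.7123e-01 × 0.744 = 0.2018.
θ_2 = arcsin 0.2018 = 11.64°.

11.6°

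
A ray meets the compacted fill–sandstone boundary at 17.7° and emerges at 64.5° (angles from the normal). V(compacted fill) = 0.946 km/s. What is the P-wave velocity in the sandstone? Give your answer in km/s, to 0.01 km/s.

Snell's law: sin 17.7°/V₁ = sin 64.5°/V₂.
V₂ = V₁·sin 64.5°/sin 17.7° = 0.946 × 2.9687 = 2.81 km/s.

2.81 km/s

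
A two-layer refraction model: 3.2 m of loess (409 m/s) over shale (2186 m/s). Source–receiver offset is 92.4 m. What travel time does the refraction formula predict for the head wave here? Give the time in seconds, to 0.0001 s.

t = x/V₂ + 2h·√(V₂²−V₁²)/(V₁V₂).
√(V₂²−V₁²) = √(2186²−409²) = 2147.4 m/s; delay term = 2·3.2·2147.4/(409·2186) = 0.01537 s.
t = 92.4/2186 + 0.01537 = 0.05764 s.

0.0576 s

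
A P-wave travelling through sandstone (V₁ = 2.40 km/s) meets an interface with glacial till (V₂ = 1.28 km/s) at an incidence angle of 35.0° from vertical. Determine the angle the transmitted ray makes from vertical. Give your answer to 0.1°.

sin θ₁/V₁ = sin θ₂/V₂ ⇒ sin θ₂ = 1.28·sin 35.0°/2.40 = 1.28·0.5736/2.40 = 0.3059.
θ₂ = arcsin 0.3059 = 17.81° from the normal.

17.8°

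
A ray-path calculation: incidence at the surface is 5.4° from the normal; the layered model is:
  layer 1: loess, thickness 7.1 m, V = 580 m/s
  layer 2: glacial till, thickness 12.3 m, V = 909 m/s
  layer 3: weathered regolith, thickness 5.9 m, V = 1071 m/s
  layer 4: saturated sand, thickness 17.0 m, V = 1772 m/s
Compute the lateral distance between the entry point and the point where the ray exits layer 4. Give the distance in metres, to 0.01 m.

8.65 m

Apply Snell's law at each interface; in layer i the horizontal offset is hᵢ·tan θᵢ.
Layer 1: θ = 5.40°; offset = 7.1·tan 5.40° = 0.6711 m.
Layer 2: sin θ = 909·sin 5.4°/580 = 0.1475, θ = 8.48°; offset = 12.3·tan 8.48° = 1.8342 m.
Layer 3: sin θ = 1071·sin 5.4°/580 = 0.1738, θ = 10.01°; offset = 5.9·tan 10.01° = 1.0411 m.
Layer 4: sin θ = 1772·sin 5.4°/580 = 0.2875, θ = 16.71°; offset = 17.0·tan 16.71° = 5.1033 m.
Σ offsets = 8.6497 m.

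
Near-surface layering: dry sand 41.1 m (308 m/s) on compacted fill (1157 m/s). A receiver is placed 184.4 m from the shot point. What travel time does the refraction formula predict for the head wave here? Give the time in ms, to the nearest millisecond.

417 ms

t = x/V₂ + 2h·√(V₂²−V₁²)/(V₁V₂).
√(V₂²−V₁²) = √(1157²−308²) = 1115.3 m/s; delay term = 2·41.1·1115.3/(308·1157) = 0.25725 s.
t = 184.4/1157 + 0.25725 = 0.41663 s.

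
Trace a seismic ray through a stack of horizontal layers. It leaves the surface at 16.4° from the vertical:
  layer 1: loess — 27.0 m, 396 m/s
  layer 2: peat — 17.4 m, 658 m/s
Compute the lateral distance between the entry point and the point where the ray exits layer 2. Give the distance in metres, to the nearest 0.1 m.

17.2 m

p = sin θ₁/V₁ = sin 16.4°/396 = 7.1298e-04 s/m is conserved through the stack.
Layer 1: θ = 16.40°; offset = 27.0·tan 16.40° = 7.947 m.
Layer 2: sin θ = p·658 = 0.4691 → θ = 27.98°; offset = 17.4·tan 27.98° = 9.243 m.
Σ offsets = 17.190 m.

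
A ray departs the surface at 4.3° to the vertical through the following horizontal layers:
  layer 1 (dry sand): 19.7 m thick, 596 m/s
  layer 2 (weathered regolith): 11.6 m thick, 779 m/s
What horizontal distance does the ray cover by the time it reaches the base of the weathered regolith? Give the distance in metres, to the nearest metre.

3 m

p = sin θ₁/V₁ = sin 4.3°/596 = 1.2580e-04 s/m is conserved through the stack.
Layer 1: θ = 4.30°; offset = 19.7·tan 4.30° = 1.481 m.
Layer 2: sin θ = p·779 = 0.0980 → θ = 5.62°; offset = 11.6·tan 5.62° = 1.142 m.
Summing the layer offsets gives 2.624 m.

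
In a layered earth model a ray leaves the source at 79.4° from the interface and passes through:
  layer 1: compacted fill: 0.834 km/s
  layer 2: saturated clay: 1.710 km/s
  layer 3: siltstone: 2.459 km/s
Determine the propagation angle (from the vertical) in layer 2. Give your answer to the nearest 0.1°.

22.2°

From the normal: θ₁ = 90° − 79.4° = 10.6°.
Ray parameter p = sin 10.6° / 0.834 = 2.2057e-01 s/km.
sin θ_2 = p·V_2 = 2.2057e-01 × 1.710 = 0.3772.
θ_2 = 22.16° from the vertical.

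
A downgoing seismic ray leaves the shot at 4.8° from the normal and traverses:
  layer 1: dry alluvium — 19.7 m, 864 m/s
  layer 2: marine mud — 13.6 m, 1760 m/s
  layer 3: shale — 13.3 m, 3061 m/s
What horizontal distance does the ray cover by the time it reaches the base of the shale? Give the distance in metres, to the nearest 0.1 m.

Apply Snell's law at each interface; in layer i the horizontal offset is hᵢ·tan θᵢ.
Layer 1: θ = 4.80°; offset = 19.7·tan 4.80° = 1.654 m.
Layer 2: sin θ = 1760·sin 4.8°/864 = 0.1705, θ = 9.81°; offset = 13.6·tan 9.81° = 2.353 m.
Layer 3: sin θ = 3061·sin 4.8°/864 = 0.2965, θ = 17.24°; offset = 13.3·tan 17.24° = 4.128 m.
Total horizontal offset = 8.135 m.

8.1 m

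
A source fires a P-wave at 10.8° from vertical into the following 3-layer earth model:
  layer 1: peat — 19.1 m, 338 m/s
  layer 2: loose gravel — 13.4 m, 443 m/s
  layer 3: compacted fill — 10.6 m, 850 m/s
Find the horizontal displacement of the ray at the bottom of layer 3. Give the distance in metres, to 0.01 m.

Apply Snell's law at each interface; in layer i the horizontal offset is hᵢ·tan θᵢ.
Layer 1: θ = 10.80°; offset = 19.1·tan 10.80° = 3.6435 m.
Layer 2: sin θ = 443·sin 10.8°/338 = 0.2456, θ = 14.22°; offset = 13.4·tan 14.22° = 3.3949 m.
Layer 3: sin θ = 850·sin 10.8°/338 = 0.4712, θ = 28.11°; offset = 10.6·tan 28.11° = 5.6632 m.
Σ offsets = 12.7016 m.

12.70 m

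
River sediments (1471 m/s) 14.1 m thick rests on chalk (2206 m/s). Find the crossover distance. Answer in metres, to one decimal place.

θ_c = arcsin(1471/2206) = 41.82°, so cos θ_c = 0.7452 and tᵢ = 2h cos θ_c/V₁ = 0.0143 s.
At crossover x/V₁ = x/V₂ + tᵢ ⇒ x = tᵢ/(1/V₁ − 1/V₂) = 0.01429/(6.7981e-04 − 4.5331e-04) = 63.07 m.

63.1 m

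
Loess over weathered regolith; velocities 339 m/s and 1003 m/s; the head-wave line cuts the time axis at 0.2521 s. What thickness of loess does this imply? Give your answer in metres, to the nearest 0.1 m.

45.4 m

θ_c = arcsin(339/1003) = 19.75°; cos θ_c = 0.9412.
tᵢ = 2h cos θ_c/V₁ ⇒ h = tᵢ·V₁/(2 cos θ_c) = 0.2521·339/(2·0.9412) = 45.40 m.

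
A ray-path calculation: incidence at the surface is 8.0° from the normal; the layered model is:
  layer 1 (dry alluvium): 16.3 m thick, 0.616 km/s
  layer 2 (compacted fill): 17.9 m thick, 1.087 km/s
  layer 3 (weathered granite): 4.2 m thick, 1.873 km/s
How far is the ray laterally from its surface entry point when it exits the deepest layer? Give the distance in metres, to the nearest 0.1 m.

Apply Snell's law at each interface; in layer i the horizontal offset is hᵢ·tan θᵢ.
Layer 1: θ = 8.00°; offset = 16.3·tan 8.00° = 2.291 m.
Layer 2: sin θ = 1.087·sin 8.0°/0.616 = 0.2456, θ = 14.22°; offset = 17.9·tan 14.22° = 4.535 m.
Layer 3: sin θ = 1.873·sin 8.0°/0.616 = 0.4232, θ = 25.03°; offset = 4.2·tan 25.03° = 1.962 m.
Summing the layer offsets gives 8.787 m.

8.8 m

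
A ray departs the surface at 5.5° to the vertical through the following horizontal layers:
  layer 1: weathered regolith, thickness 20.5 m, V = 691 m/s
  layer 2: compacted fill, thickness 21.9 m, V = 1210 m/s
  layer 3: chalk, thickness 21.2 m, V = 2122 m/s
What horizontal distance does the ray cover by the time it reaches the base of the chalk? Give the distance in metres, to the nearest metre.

Ray parameter p = sin 5.5° / 691 m/s = 1.3871e-04 s/m.
Layer 1: θ = 5.50°; offset = 20.5·tan 5.50° = 1.974 m.
Layer 2: sin θ = p·1210 = 0.1678 → θ = 9.66°; offset = 21.9·tan 9.66° = 3.728 m.
Layer 3: sin θ = p·2122 = 0.2943 → θ = 17.12°; offset = 21.2·tan 17.12° = 6.529 m.
Total horizontal offset = 12.231 m.

12 m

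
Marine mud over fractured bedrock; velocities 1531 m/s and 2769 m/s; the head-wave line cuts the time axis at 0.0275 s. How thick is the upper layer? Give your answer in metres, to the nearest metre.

25 m

h = tᵢ·V₁·V₂ / (2·√(V₂²−V₁²)).
√(V₂²−V₁²) = √(2769² − 1531²) = 2307.2 m/s.
h = 0.0275 s × 1531 × 2769 / (2 × 2307.2) = 25.26 m.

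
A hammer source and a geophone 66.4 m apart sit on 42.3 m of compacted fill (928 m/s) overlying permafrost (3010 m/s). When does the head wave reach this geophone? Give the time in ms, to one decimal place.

108.8 ms

θ_c = arcsin(V₁/V₂) = arcsin(928/3010) = 17.96°, cos θ_c = 0.9513.
Intercept time tᵢ = 2h cos θ_c / V₁ = 2·42.3·0.9513/928 = 0.08672 s.
t = x/V₂ + tᵢ = 66.4/3010 + 0.08672 = 0.10878 s.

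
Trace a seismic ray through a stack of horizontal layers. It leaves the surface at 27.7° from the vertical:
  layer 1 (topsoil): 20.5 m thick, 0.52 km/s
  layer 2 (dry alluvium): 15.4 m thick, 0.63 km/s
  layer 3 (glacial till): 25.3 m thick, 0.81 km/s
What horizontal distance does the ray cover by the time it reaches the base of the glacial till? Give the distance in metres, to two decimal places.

p = sin θ₁/V₁ = sin 27.7°/0.52 = 8.9393e-01 s/km is conserved through the stack.
Layer 1: θ = 27.70°; offset = 20.5·tan 27.70° = 10.7627 m.
Layer 2: sin θ = p·0.63 = 0.5632 → θ = 34.28°; offset = 15.4·tan 34.28° = 10.4956 m.
Layer 3: sin θ = p·0.81 = 0.7241 → θ = 46.39°; offset = 25.3·tan 46.39° = 26.5606 m.
Summing the layer offsets gives 47.8189 m.

47.82 m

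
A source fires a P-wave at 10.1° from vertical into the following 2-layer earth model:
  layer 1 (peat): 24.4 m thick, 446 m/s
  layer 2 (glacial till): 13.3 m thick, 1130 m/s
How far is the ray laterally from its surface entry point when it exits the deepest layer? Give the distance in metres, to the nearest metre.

Apply Snell's law at each interface; in layer i the horizontal offset is hᵢ·tan θᵢ.
Layer 1: θ = 10.10°; offset = 24.4·tan 10.10° = 4.346 m.
Layer 2: sin θ = 1130·sin 10.1°/446 = 0.4443, θ = 26.38°; offset = 13.3·tan 26.38° = 6.596 m.
Summing the layer offsets gives 10.943 m.

11 m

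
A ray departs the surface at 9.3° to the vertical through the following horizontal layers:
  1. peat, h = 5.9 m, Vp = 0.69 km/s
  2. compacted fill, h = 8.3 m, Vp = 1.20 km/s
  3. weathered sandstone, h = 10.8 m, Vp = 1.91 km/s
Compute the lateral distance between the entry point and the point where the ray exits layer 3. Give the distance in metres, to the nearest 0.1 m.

Apply Snell's law at each interface; in layer i the horizontal offset is hᵢ·tan θᵢ.
Layer 1: θ = 9.30°; offset = 5.9·tan 9.30° = 0.966 m.
Layer 2: sin θ = 1.20·sin 9.3°/0.69 = 0.2811, θ = 16.32°; offset = 8.3·tan 16.32° = 2.431 m.
Layer 3: sin θ = 1.91·sin 9.3°/0.69 = 0.4473, θ = 26.57°; offset = 10.8·tan 26.57° = 5.402 m.
Total horizontal offset = 8.799 m.

8.8 m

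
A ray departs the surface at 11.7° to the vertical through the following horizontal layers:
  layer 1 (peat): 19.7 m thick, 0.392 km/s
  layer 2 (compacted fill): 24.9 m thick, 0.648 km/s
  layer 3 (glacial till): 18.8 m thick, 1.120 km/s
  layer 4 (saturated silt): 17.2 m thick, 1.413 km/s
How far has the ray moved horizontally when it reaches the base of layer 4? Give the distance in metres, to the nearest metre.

45 m

Ray parameter p = sin 11.7° / 0.392 km/s = 5.1731e-01 s/km.
Layer 1: θ = 11.70°; offset = 19.7·tan 11.70° = 4.080 m.
Layer 2: sin θ = p·0.648 = 0.3352 → θ = 19.59°; offset = 24.9·tan 19.59° = 8.860 m.
Layer 3: sin θ = p·1.120 = 0.5794 → θ = 35.41°; offset = 18.8·tan 35.41° = 13.364 m.
Layer 4: sin θ = p·1.413 = 0.7310 → θ = 46.97°; offset = 17.2·tan 46.97° = 18.424 m.
Summing the layer offsets gives 44.727 m.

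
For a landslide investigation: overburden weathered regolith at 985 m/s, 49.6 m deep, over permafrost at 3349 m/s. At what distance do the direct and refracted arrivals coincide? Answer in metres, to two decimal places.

134.32 m

x_cross = 2h·√((V₂+V₁)/(V₂−V₁)).
(V₂+V₁)/(V₂−V₁) = (3349+985)/(3349−985) = 1.8333; √ = 1.3540.
x_cross = 2·49.6·1.3540 = 134.32 m.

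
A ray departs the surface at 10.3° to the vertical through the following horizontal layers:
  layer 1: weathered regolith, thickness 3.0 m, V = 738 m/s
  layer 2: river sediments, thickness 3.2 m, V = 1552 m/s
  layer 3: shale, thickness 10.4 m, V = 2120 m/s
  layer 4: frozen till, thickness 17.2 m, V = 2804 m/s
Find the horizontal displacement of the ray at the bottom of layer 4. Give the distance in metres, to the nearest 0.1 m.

Apply Snell's law at each interface; in layer i the horizontal offset is hᵢ·tan θᵢ.
Layer 1: θ = 10.30°; offset = 3.0·tan 10.30° = 0.545 m.
Layer 2: sin θ = 1552·sin 10.3°/738 = 0.3760, θ = 22.09°; offset = 3.2·tan 22.09° = 1.299 m.
Layer 3: sin θ = 2120·sin 10.3°/738 = 0.5136, θ = 30.91°; offset = 10.4·tan 30.91° = 6.226 m.
Layer 4: sin θ = 2804·sin 10.3°/738 = 0.6794, θ = 42.79°; offset = 17.2·tan 42.79° = 15.923 m.
Summing the layer offsets gives 23.993 m.

24.0 m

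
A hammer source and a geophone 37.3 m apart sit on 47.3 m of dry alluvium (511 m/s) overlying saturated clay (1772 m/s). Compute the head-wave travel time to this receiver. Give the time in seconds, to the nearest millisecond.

0.198 s

t = x/V₂ + 2h·√(V₂²−V₁²)/(V₁V₂).
√(V₂²−V₁²) = √(1772²−511²) = 1696.7 m/s; delay term = 2·47.3·1696.7/(511·1772) = 0.17726 s.
t = 37.3/1772 + 0.17726 = 0.19831 s.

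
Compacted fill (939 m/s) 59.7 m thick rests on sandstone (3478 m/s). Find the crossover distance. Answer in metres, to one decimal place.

157.5 m

x_cross = 2h·√((V₂+V₁)/(V₂−V₁)).
(V₂+V₁)/(V₂−V₁) = (3478+939)/(3478−939) = 1.7397; √ = 1.3190.
x_cross = 2·59.7·1.3190 = 157.48 m.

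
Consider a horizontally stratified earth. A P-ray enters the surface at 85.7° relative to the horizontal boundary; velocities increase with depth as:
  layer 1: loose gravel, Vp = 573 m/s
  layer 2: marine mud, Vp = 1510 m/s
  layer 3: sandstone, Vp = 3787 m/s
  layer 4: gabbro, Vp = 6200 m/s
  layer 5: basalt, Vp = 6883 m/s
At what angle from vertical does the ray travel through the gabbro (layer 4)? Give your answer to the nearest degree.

From the normal: θ₁ = 90° − 85.7° = 4.3°.
Ray parameter p = sin 4.3° / 573 = 1.3085e-04 s/m.
sin θ_4 = p·V_4 = 1.3085e-04 × 6200 = 0.8113.
θ_4 = arcsin 0.8113 = 54.22°.

54°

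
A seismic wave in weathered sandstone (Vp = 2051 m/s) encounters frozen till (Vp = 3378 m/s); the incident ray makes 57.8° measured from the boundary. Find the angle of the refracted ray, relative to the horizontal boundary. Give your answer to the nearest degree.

29°

Convert to the normal: θ₁ = 90° − 57.8° = 32.2°.
Snell's law: sin θ₂ = (V₂/V₁)·sin θ₁ = (3378/2051)·sin 32.2° = 0.8776.
θ₂ = arcsin 0.8776 = 61.36° from the normal.
From the interface: 90° − 61.36° = 28.64°.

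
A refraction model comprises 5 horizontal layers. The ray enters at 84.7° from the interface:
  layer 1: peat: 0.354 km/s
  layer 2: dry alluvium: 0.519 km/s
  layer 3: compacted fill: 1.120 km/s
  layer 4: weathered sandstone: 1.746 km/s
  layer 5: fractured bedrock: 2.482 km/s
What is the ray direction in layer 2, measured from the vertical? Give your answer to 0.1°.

7.8°

From the normal: θ₁ = 90° − 84.7° = 5.3°.
Ray parameter p = sin 5.3° / 0.354 = 2.6093e-01 s/km.
sin θ_2 = p·V_2 = 2.6093e-01 × 0.519 = 0.1354.
θ_2 = arcsin 0.1354 = 7.78°.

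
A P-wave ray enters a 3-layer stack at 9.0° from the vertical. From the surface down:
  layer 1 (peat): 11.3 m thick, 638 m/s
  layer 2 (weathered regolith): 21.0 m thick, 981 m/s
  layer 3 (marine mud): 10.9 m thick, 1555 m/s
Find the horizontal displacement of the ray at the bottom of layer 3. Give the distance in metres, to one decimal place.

11.5 m

p = sin θ₁/V₁ = sin 9.0°/638 = 2.4520e-04 s/m is conserved through the stack.
Layer 1: θ = 9.00°; offset = 11.3·tan 9.00° = 1.790 m.
Layer 2: sin θ = p·981 = 0.2405 → θ = 13.92°; offset = 21.0·tan 13.92° = 5.204 m.
Layer 3: sin θ = p·1555 = 0.3813 → θ = 22.41°; offset = 10.9·tan 22.41° = 4.496 m.
Total horizontal offset = 11.489 m.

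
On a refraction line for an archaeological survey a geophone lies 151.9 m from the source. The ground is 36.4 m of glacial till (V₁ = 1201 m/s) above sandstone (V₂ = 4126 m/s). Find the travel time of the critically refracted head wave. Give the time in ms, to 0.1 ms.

t = x/V₂ + 2h·√(V₂²−V₁²)/(V₁V₂).
√(V₂²−V₁²) = √(4126²−1201²) = 3947.3 m/s; delay term = 2·36.4·3947.3/(1201·4126) = 0.05799 s.
t = 151.9/4126 + 0.05799 = 0.09481 s.

94.8 ms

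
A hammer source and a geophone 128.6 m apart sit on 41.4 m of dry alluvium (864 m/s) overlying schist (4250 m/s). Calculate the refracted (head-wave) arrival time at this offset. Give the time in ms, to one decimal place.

124.1 ms

θ_c = arcsin(V₁/V₂) = arcsin(864/4250) = 11.73°, cos θ_c = 0.9791.
Intercept time tᵢ = 2h cos θ_c / V₁ = 2·41.4·0.9791/864 = 0.09383 s.
t = x/V₂ + tᵢ = 128.6/4250 + 0.09383 = 0.12409 s.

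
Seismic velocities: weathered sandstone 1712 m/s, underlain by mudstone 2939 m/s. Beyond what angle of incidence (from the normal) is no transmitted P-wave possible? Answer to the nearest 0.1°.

Critical incidence: sin θ_c = V₁/V₂ = 1712/2939 = 0.5825.
θ_c = arcsin 0.5825 = 35.63°.

35.6°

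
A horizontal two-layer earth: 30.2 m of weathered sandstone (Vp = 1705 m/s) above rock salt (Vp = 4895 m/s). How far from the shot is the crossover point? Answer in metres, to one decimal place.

x_cross = 2h·√((V₂+V₁)/(V₂−V₁)).
(V₂+V₁)/(V₂−V₁) = (4895+1705)/(4895−1705) = 2.0690; √ = 1.4384.
x_cross = 2·30.2·1.4384 = 86.88 m.

86.9 m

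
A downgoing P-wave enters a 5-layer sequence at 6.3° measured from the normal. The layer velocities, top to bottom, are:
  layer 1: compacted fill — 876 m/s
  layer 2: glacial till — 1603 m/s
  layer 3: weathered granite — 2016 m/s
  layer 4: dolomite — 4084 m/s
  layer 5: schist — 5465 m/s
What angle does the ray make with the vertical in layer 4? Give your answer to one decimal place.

Snell's law across each interface conserves sin θ / V, so sin θ_4 = V_4·sin θ₁/V₁.
sin θ_4 = 4084 × sin 6.3° / 876 = 0.5116.
θ_4 = arcsin 0.5116 = 30.77°.

30.8°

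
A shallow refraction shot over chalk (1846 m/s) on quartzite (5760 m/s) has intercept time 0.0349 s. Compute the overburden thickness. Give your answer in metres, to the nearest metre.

34 m

h = tᵢ·V₁·V₂ / (2·√(V₂²−V₁²)).
√(V₂²−V₁²) = √(5760² − 1846²) = 5456.2 m/s.
h = 0.0349 s × 1846 × 5760 / (2 × 5456.2) = 34.01 m.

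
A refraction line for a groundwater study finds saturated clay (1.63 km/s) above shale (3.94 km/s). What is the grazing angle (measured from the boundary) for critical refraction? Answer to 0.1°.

At critical incidence the refracted ray runs along the interface (θ₂ = 90°), so sin θ_c = V₁/V₂.
θ_c = arcsin(1.63/3.94) = arcsin 0.4137 = 24.44°.
Measured from the interface: 90° − 24.44° = 65.56°.

65.6°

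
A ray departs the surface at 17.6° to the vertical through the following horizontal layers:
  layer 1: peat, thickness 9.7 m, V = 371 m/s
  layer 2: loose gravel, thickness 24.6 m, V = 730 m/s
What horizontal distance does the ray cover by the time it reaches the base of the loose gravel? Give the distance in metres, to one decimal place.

p = sin θ₁/V₁ = sin 17.6°/371 = 8.1501e-04 s/m is conserved through the stack.
Layer 1: θ = 17.60°; offset = 9.7·tan 17.60° = 3.077 m.
Layer 2: sin θ = p·730 = 0.5950 → θ = 36.51°; offset = 24.6·tan 36.51° = 18.210 m.
Total horizontal offset = 21.287 m.

21.3 m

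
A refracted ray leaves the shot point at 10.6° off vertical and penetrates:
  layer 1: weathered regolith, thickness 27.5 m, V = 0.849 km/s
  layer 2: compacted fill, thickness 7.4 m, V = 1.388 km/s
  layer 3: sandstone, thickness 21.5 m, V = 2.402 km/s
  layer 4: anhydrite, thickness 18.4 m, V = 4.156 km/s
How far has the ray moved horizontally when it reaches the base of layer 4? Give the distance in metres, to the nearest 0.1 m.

p = sin θ₁/V₁ = sin 10.6°/0.849 = 2.1667e-01 s/km is conserved through the stack.
Layer 1: θ = 10.60°; offset = 27.5·tan 10.60° = 5.146 m.
Layer 2: sin θ = p·1.388 = 0.3007 → θ = 17.50°; offset = 7.4·tan 17.50° = 2.333 m.
Layer 3: sin θ = p·2.402 = 0.5204 → θ = 31.36°; offset = 21.5·tan 31.36° = 13.104 m.
Layer 4: sin θ = p·4.156 = 0.9005 → θ = 64.22°; offset = 18.4·tan 64.22° = 38.097 m.
Σ offsets = 58.681 m.

58.7 m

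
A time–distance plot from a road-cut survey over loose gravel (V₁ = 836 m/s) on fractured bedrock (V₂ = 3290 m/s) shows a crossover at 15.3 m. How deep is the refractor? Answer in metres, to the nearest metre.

x_cross = 2h·√((V₂+V₁)/(V₂−V₁)) → h = x_cross / (2·√((V₂+V₁)/(V₂−V₁))).
√((V₂+V₁)/(V₂−V₁)) = √((3290+836)/(3290−836)) = 1.2967.
h = 15.3 / (2·1.2967) = 5.90 m.

6 m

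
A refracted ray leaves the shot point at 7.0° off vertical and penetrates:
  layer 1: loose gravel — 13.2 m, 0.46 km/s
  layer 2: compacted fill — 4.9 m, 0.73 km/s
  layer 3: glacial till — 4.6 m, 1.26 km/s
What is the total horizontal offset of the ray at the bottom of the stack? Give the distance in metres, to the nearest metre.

Apply Snell's law at each interface; in layer i the horizontal offset is hᵢ·tan θᵢ.
Layer 1: θ = 7.00°; offset = 13.2·tan 7.00° = 1.621 m.
Layer 2: sin θ = 0.73·sin 7.0°/0.46 = 0.1934, θ = 11.15°; offset = 4.9·tan 11.15° = 0.966 m.
Layer 3: sin θ = 1.26·sin 7.0°/0.46 = 0.3338, θ = 19.50°; offset = 4.6·tan 19.50° = 1.629 m.
Σ offsets = 4.216 m.

4 m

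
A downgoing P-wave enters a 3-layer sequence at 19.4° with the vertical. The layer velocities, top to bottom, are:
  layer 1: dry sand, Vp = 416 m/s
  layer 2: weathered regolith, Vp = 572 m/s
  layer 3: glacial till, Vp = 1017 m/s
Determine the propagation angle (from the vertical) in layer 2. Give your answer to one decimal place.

27.2°

Snell's law across each interface conserves sin θ / V, so sin θ_2 = V_2·sin θ₁/V₁.
sin θ_2 = 572 × sin 19.4° / 416 = 0.4567.
θ_2 = 27.18° from the vertical.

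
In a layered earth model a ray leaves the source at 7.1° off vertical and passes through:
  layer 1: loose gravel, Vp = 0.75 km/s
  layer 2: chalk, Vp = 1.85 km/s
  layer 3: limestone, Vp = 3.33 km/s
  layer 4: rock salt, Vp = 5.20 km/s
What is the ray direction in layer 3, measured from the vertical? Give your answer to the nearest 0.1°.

33.3°

Snell's law across each interface conserves sin θ / V, so sin θ_3 = V_3·sin θ₁/V₁.
sin θ_3 = 3.33 × sin 7.1° / 0.75 = 0.5488.
θ_3 = arcsin 0.5488 = 33.28°.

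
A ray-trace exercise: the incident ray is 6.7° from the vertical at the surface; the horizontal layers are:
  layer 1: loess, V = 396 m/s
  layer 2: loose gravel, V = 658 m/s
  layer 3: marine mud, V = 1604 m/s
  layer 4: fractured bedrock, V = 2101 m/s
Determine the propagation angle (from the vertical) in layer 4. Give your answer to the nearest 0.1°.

38.2°

Snell's law across each interface conserves sin θ / V, so sin θ_4 = V_4·sin θ₁/V₁.
sin θ_4 = 2101 × sin 6.7° / 396 = 0.6190.
θ_4 = 38.24° from the vertical.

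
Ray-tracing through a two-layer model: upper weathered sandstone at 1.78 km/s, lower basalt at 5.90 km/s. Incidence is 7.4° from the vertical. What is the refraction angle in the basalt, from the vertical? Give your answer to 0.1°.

25.3°

Snell's law: sin θ₂ = (V₂/V₁)·sin θ₁ = (5.90/1.78)·sin 7.4° = 0.4269.
θ₂ = arcsin 0.4269 = 25.27° from the normal.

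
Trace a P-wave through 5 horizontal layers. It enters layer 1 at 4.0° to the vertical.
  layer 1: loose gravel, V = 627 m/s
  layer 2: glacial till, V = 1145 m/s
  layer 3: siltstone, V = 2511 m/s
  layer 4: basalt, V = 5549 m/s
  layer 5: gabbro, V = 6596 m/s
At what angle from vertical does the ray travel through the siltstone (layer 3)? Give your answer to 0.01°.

16.22°

Snell's law across each interface conserves sin θ / V, so sin θ_3 = V_3·sin θ₁/V₁.
sin θ_3 = 2511 × sin 4.0° / 627 = 0.2794.
θ_3 = 16.22° from the vertical.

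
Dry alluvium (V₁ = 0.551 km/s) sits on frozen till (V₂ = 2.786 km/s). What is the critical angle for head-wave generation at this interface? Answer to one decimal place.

Critical incidence: sin θ_c = V₁/V₂ = 0.551/2.786 = 0.1978.
θ_c = arcsin 0.1978 = 11.41°.

11.4°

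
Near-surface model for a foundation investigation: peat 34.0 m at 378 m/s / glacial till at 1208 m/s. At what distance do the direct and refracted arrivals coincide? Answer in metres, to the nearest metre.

94 m

θ_c = arcsin(378/1208) = 18.23°, so cos θ_c = 0.9498 and tᵢ = 2h cos θ_c/V₁ = 0.1709 s.
At crossover x/V₁ = x/V₂ + tᵢ ⇒ x = tᵢ/(1/V₁ − 1/V₂) = 0.17086/(2.6455e-03 − 8.2781e-04) = 94.00 m.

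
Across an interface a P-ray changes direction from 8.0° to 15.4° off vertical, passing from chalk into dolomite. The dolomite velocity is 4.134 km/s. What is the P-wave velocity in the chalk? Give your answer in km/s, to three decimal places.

2.167 km/s

sin 8.0° = 0.1392; sin 15.4° = 0.2656.
V₁ = V₂·(sin θ₁/sin θ₂) = 4.134·(0.1392/0.2656) = 2.167 km/s.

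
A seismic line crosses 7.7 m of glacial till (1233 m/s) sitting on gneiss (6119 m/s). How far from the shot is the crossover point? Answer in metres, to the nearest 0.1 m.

18.9 m

θ_c = arcsin(1233/6119) = 11.62°, so cos θ_c = 0.9795 and tᵢ = 2h cos θ_c/V₁ = 0.0122 s.
At crossover x/V₁ = x/V₂ + tᵢ ⇒ x = tᵢ/(1/V₁ − 1/V₂) = 0.01223/(8.1103e-04 − 1.6343e-04) = 18.89 m.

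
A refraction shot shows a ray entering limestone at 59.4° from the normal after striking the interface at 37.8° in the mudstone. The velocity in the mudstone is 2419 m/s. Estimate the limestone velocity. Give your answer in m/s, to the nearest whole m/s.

3397 m/s

sin 37.8° = 0.6129; sin 59.4° = 0.8607.
V₂ = V₁·(sin θ₂/sin θ₁) = 2419·(0.8607/0.6129) = 3397.15 m/s.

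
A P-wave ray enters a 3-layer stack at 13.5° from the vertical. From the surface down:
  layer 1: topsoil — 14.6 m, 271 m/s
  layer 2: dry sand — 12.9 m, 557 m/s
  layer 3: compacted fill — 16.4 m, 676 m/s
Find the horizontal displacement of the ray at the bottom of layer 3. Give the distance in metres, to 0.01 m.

22.31 m

Ray parameter p = sin 13.5° / 271 m/s = 8.6142e-04 s/m.
Layer 1: θ = 13.50°; offset = 14.6·tan 13.50° = 3.5051 m.
Layer 2: sin θ = p·557 = 0.4798 → θ = 28.67°; offset = 12.9·tan 28.67° = 7.0547 m.
Layer 3: sin θ = p·676 = 0.5823 → θ = 35.61°; offset = 16.4·tan 35.61° = 11.7473 m.
Summing the layer offsets gives 22.3071 m.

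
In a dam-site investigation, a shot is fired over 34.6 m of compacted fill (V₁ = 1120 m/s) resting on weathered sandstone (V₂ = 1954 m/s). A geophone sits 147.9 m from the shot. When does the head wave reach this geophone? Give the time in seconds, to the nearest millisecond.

0.126 s

t = x/V₂ + 2h·√(V₂²−V₁²)/(V₁V₂).
√(V₂²−V₁²) = √(1954²−1120²) = 1601.2 m/s; delay term = 2·34.6·1601.2/(1120·1954) = 0.05063 s.
t = 147.9/1954 + 0.05063 = 0.12632 s.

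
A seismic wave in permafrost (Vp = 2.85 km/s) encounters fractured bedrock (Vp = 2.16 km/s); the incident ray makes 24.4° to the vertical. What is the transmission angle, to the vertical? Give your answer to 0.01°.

18.25°

Snell's law: sin θ₂ = (V₂/V₁)·sin θ₁ = (2.16/2.85)·sin 24.4° = 0.3131.
θ₂ = sin⁻¹(0.3131) = 18.25° (from vertical).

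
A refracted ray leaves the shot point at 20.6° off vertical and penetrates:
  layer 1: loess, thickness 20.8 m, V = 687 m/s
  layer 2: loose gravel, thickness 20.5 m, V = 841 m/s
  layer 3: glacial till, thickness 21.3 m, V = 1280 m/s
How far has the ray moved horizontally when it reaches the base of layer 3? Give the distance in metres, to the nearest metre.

36 m

Apply Snell's law at each interface; in layer i the horizontal offset is hᵢ·tan θᵢ.
Layer 1: θ = 20.60°; offset = 20.8·tan 20.60° = 7.818 m.
Layer 2: sin θ = 841·sin 20.6°/687 = 0.4307, θ = 25.51°; offset = 20.5·tan 25.51° = 9.784 m.
Layer 3: sin θ = 1280·sin 20.6°/687 = 0.6555, θ = 40.96°; offset = 21.3·tan 40.96° = 18.490 m.
Σ offsets = 36.092 m.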